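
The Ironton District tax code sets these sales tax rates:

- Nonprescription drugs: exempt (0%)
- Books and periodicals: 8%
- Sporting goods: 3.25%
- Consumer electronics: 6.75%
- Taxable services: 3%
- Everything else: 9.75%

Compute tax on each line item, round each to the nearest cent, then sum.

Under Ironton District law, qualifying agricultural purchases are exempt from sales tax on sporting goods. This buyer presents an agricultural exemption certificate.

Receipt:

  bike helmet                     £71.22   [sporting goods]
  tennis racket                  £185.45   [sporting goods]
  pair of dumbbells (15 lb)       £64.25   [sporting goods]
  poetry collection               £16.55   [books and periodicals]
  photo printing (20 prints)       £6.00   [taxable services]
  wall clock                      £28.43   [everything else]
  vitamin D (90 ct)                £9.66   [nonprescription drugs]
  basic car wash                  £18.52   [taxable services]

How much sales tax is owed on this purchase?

£4.83

Bike helmet £71.22: sporting goods, buyer-exempt → 0% → £0.00
Tennis racket £185.45: sporting goods, buyer-exempt → 0% → £0.00
Pair of dumbbells (15 lb) £64.25: sporting goods, buyer-exempt → 0% → £0.00
Poetry collection £16.55: books and periodicals → 8% → £1.32
Photo printing (20 prints) £6.00: taxable services → 3% → £0.18
Wall clock £28.43: everything else → 9.75% → £2.77
Vitamin D (90 ct) £9.66: nonprescription drugs → 0% → £0.00
Basic car wash £18.52: taxable services → 3% → £0.56
Total tax = £1.32 + £0.18 + £2.77 + £0.56 = £4.83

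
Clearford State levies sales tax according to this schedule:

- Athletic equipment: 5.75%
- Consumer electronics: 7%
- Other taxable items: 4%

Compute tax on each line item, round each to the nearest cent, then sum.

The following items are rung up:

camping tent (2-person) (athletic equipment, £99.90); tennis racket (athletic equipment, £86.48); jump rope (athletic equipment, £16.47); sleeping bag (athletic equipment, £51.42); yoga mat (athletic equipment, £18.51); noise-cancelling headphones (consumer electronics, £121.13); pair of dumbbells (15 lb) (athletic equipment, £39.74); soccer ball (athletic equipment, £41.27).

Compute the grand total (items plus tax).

Camping tent (2-person) £99.90: athletic equipment → 5.75% → £5.74
Tennis racket £86.48: athletic equipment → 5.75% → £4.97
Jump rope £16.47: athletic equipment → 5.75% → £0.95
Sleeping bag £51.42: athletic equipment → 5.75% → £2.96
Yoga mat £18.51: athletic equipment → 5.75% → £1.06
Noise-cancelling headphones £121.13: consumer electronics → 7% → £8.48
Pair of dumbbells (15 lb) £39.74: athletic equipment → 5.75% → £2.29
Soccer ball £41.27: athletic equipment → 5.75% → £2.37
Subtotal = £474.92; tax = £28.82; total due = £503.74

£503.74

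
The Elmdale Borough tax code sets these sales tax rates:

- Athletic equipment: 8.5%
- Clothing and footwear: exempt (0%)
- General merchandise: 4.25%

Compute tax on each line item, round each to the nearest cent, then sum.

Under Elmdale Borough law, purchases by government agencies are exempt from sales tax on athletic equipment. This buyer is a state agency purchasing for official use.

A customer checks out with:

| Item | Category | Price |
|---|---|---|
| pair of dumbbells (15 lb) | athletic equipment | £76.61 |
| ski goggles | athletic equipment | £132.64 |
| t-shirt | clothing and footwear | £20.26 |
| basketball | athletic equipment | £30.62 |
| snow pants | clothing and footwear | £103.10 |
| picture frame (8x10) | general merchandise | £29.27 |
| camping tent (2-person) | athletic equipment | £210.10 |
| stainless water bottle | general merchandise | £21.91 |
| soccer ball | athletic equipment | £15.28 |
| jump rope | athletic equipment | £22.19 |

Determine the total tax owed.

£2.17

Pair of dumbbells (15 lb) £76.61: athletic equipment, buyer-exempt → 0% → £0.00
Ski goggles £132.64: athletic equipment, buyer-exempt → 0% → £0.00
T-shirt £20.26: clothing and footwear → 0% → £0.00
Basketball £30.62: athletic equipment, buyer-exempt → 0% → £0.00
Snow pants £103.10: clothing and footwear → 0% → £0.00
Picture frame (8x10) £29.27: general merchandise → 4.25% → £1.24
Camping tent (2-person) £210.10: athletic equipment, buyer-exempt → 0% → £0.00
Stainless water bottle £21.91: general merchandise → 4.25% → £0.93
Soccer ball £15.28: athletic equipment, buyer-exempt → 0% → £0.00
Jump rope £22.19: athletic equipment, buyer-exempt → 0% → £0.00
Total tax = £1.24 + £0.93 = £2.17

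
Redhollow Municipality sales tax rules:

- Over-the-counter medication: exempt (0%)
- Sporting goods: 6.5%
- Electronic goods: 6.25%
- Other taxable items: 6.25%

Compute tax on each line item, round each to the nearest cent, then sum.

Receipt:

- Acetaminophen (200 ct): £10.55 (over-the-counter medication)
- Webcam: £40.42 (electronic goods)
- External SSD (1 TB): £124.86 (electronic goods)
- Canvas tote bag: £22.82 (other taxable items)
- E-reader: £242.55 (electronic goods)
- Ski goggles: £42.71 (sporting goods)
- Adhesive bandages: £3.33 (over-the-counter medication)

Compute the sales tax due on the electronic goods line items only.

Webcam £40.42: electronic goods → 6.25% → £2.53
External SSD (1 TB) £124.86: electronic goods → 6.25% → £7.80
E-reader £242.55: electronic goods → 6.25% → £15.16
Tax on electronic goods = £2.53 + £7.80 + £15.16 = £25.49

£25.49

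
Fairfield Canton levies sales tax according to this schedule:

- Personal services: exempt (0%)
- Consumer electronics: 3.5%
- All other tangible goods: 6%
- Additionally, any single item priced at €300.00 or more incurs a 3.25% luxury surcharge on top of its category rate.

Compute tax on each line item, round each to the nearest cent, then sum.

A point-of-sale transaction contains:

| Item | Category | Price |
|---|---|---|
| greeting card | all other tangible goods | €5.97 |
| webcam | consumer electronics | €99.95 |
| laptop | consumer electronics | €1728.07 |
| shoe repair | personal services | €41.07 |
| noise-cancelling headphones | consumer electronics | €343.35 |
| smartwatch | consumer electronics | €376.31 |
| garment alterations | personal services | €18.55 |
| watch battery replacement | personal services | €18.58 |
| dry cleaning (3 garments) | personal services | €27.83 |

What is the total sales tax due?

€169.08

Greeting card €5.97: all other tangible goods → 6% → €0.36
Webcam €99.95: consumer electronics → 3.5% → €3.50
Laptop €1728.07: consumer electronics → 3.5% + 3.25% surcharge = 6.75% → €116.64
Shoe repair €41.07: personal services → 0% → €0.00
Noise-cancelling headphones €343.35: consumer electronics → 3.5% + 3.25% surcharge = 6.75% → €23.18
Smartwatch €376.31: consumer electronics → 3.5% + 3.25% surcharge = 6.75% → €25.40
Garment alterations €18.55: personal services → 0% → €0.00
Watch battery replacement €18.58: personal services → 0% → €0.00
Dry cleaning (3 garments) €27.83: personal services → 0% → €0.00
Total tax = €0.36 + €3.50 + €116.64 + €23.18 + €25.40 = €169.08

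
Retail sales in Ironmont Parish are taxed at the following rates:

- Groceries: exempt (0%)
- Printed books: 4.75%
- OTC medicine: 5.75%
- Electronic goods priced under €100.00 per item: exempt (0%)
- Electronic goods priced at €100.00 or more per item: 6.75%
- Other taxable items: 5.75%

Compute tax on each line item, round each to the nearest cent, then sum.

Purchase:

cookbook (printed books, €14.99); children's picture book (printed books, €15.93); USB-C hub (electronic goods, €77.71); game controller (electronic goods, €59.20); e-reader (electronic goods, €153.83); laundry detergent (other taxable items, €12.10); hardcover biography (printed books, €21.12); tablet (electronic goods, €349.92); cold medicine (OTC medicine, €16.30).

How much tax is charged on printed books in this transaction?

Cookbook €14.99: printed books → 4.75% → €0.71
Children's picture book €15.93: printed books → 4.75% → €0.76
Hardcover biography €21.12: printed books → 4.75% → €1.00
Tax on printed books = €0.71 + €0.76 + €1.00 = €2.47

€2.47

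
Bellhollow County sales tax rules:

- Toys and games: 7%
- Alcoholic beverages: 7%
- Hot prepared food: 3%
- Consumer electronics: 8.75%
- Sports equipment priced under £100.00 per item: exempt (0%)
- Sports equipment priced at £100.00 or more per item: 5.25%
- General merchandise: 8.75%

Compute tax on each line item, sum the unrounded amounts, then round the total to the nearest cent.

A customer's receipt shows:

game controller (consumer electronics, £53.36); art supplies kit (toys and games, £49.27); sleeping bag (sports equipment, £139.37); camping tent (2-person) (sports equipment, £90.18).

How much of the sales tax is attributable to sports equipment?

£7.32

Sleeping bag £139.37: sports equipment, £100.00 or more → 5.25% → £7.316925
Camping tent (2-person) £90.18: sports equipment, under £100.00 → 0% → £0.00
Tax on sports equipment: unrounded sum = £7.316925 → £7.32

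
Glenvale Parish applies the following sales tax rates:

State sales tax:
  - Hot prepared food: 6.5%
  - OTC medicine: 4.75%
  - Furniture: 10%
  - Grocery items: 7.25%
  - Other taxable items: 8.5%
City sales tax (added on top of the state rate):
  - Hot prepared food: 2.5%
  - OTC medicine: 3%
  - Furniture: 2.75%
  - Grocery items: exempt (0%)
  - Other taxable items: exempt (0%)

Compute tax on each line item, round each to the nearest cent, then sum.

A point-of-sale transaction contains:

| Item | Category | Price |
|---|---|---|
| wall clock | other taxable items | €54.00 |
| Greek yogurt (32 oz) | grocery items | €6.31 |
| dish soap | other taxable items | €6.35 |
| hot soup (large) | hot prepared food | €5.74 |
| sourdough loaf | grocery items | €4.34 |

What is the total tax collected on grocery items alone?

€0.77

Greek yogurt (32 oz) €6.31: grocery items → 7.25% + 0% city = 7.25% → €0.46
Sourdough loaf €4.34: grocery items → 7.25% + 0% city = 7.25% → €0.31
Tax on grocery items = €0.46 + €0.31 = €0.77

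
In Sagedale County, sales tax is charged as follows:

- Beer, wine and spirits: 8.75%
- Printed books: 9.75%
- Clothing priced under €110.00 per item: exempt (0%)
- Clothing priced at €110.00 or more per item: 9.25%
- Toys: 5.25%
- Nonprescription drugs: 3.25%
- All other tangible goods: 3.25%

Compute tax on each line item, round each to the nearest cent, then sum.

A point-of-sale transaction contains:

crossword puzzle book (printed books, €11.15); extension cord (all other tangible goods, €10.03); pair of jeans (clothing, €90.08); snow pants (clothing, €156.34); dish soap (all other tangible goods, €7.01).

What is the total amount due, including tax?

€290.72

Crossword puzzle book €11.15: printed books → 9.75% → €1.09
Extension cord €10.03: all other tangible goods → 3.25% → €0.33
Pair of jeans €90.08: clothing, under €110.00 → 0% → €0.00
Snow pants €156.34: clothing, €110.00 or more → 9.25% → €14.46
Dish soap €7.01: all other tangible goods → 3.25% → €0.23
Subtotal = €274.61; tax = €16.11; total due = €290.72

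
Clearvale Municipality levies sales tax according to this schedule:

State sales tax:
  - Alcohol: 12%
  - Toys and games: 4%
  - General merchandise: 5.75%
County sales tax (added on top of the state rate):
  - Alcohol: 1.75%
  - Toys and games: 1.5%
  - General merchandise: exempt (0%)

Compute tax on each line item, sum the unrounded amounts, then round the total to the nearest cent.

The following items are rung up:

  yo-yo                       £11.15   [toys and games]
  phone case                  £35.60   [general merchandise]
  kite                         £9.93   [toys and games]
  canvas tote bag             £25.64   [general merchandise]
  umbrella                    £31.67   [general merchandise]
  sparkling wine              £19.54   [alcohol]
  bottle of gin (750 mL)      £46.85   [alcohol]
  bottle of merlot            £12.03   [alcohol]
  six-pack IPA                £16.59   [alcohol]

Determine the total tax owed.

£19.57

Yo-yo £11.15: toys and games → 4% + 1.5% county = 5.5% → £0.61325
Phone case £35.60: general merchandise → 5.75% + 0% county = 5.75% → £2.047
Kite £9.93: toys and games → 4% + 1.5% county = 5.5% → £0.54615
Canvas tote bag £25.64: general merchandise → 5.75% + 0% county = 5.75% → £1.4743
Umbrella £31.67: general merchandise → 5.75% + 0% county = 5.75% → £1.821025
Sparkling wine £19.54: alcohol → 12% + 1.75% county = 13.75% → £2.68675
Bottle of gin (750 mL) £46.85: alcohol → 12% + 1.75% county = 13.75% → £6.441875
Bottle of merlot £12.03: alcohol → 12% + 1.75% county = 13.75% → £1.654125
Six-pack IPA £16.59: alcohol → 12% + 1.75% county = 13.75% → £2.281125
Unrounded tax sum = £19.5656 → £19.57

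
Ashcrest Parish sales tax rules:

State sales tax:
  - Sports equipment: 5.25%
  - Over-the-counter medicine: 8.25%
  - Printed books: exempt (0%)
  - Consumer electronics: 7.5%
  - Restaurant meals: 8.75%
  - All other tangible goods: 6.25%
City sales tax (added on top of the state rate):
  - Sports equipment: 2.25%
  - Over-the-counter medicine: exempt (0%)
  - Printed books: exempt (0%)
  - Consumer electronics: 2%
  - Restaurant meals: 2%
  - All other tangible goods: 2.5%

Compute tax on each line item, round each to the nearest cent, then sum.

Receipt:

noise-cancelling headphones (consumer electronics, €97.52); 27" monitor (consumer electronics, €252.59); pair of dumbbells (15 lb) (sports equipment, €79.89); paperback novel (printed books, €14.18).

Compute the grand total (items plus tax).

€483.43

Noise-cancelling headphones €97.52: consumer electronics → 7.5% + 2% city = 9.5% → €9.26
27" monitor €252.59: consumer electronics → 7.5% + 2% city = 9.5% → €24.00
Pair of dumbbells (15 lb) €79.89: sports equipment → 5.25% + 2.25% city = 7.5% → €5.99
Paperback novel €14.18: printed books → 0% + 0% city = 0% → €0.00
Subtotal = €444.18; tax = €39.25; total due = €483.43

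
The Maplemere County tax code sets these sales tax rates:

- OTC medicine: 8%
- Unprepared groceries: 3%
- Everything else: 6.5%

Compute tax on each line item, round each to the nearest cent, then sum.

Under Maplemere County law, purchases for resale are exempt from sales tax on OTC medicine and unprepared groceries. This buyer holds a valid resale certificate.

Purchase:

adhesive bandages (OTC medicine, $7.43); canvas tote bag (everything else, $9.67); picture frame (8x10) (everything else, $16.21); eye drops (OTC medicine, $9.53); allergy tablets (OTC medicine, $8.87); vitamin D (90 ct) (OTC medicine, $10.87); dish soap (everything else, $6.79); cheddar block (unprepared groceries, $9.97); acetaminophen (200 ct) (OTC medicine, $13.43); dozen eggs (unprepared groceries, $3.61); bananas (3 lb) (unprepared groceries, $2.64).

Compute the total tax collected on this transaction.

Adhesive bandages $7.43: OTC medicine, buyer-exempt → 0% → $0.00
Canvas tote bag $9.67: everything else → 6.5% → $0.63
Picture frame (8x10) $16.21: everything else → 6.5% → $1.05
Eye drops $9.53: OTC medicine, buyer-exempt → 0% → $0.00
Allergy tablets $8.87: OTC medicine, buyer-exempt → 0% → $0.00
Vitamin D (90 ct) $10.87: OTC medicine, buyer-exempt → 0% → $0.00
Dish soap $6.79: everything else → 6.5% → $0.44
Cheddar block $9.97: unprepared groceries, buyer-exempt → 0% → $0.00
Acetaminophen (200 ct) $13.43: OTC medicine, buyer-exempt → 0% → $0.00
Dozen eggs $3.61: unprepared groceries, buyer-exempt → 0% → $0.00
Bananas (3 lb) $2.64: unprepared groceries, buyer-exempt → 0% → $0.00
Total tax = $0.63 + $1.05 + $0.44 = $2.12

$2.12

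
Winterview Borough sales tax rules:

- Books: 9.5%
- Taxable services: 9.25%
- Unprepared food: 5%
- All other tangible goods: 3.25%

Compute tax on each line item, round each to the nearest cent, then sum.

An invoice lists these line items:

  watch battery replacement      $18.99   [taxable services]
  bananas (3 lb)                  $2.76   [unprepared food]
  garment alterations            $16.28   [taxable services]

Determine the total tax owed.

$3.41

Watch battery replacement $18.99: taxable services → 9.25% → $1.76
Bananas (3 lb) $2.76: unprepared food → 5% → $0.14
Garment alterations $16.28: taxable services → 9.25% → $1.51
Total tax = $1.76 + $0.14 + $1.51 = $3.41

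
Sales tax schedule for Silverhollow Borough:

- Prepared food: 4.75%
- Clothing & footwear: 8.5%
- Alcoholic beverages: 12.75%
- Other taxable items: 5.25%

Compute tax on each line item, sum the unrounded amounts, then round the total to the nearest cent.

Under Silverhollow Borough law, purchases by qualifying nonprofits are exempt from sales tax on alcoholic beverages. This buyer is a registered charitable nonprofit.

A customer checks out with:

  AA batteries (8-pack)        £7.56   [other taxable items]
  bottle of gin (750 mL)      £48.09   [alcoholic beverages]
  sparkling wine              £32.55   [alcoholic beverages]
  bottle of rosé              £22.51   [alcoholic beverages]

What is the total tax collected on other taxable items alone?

AA batteries (8-pack) £7.56: other taxable items → 5.25% → £0.3969
Tax on other taxable items: unrounded sum = £0.3969 → £0.40

£0.40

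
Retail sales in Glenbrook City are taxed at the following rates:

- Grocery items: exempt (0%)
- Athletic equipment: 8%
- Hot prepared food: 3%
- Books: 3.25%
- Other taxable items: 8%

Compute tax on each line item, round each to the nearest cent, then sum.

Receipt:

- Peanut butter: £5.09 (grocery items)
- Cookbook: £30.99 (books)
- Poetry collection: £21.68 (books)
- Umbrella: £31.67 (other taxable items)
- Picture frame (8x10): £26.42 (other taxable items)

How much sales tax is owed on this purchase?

Peanut butter £5.09: grocery items → 0% → £0.00
Cookbook £30.99: books → 3.25% → £1.01
Poetry collection £21.68: books → 3.25% → £0.70
Umbrella £31.67: other taxable items → 8% → £2.53
Picture frame (8x10) £26.42: other taxable items → 8% → £2.11
Total tax = £1.01 + £0.70 + £2.53 + £2.11 = £6.35

£6.35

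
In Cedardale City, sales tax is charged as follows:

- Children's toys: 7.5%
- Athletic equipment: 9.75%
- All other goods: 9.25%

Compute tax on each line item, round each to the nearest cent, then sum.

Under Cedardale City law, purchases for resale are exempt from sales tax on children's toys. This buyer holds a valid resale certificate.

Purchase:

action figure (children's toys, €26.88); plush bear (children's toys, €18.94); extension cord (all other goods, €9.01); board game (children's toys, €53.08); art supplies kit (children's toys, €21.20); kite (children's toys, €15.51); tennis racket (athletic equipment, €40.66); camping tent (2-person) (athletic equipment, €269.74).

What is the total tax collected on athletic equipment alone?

Tennis racket €40.66: athletic equipment → 9.75% → €3.96
Camping tent (2-person) €269.74: athletic equipment → 9.75% → €26.30
Tax on athletic equipment = €3.96 + €26.30 = €30.26

€30.26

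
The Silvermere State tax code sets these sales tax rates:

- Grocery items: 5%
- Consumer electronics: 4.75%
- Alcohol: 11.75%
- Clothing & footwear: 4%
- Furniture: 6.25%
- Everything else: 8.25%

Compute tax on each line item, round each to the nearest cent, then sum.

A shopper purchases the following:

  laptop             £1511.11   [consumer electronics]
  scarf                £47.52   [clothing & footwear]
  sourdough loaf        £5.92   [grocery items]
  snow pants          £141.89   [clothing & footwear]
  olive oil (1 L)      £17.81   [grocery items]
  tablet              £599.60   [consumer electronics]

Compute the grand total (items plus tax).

Laptop £1511.11: consumer electronics → 4.75% → £71.78
Scarf £47.52: clothing & footwear → 4% → £1.90
Sourdough loaf £5.92: grocery items → 5% → £0.30
Snow pants £141.89: clothing & footwear → 4% → £5.68
Olive oil (1 L) £17.81: grocery items → 5% → £0.89
Tablet £599.60: consumer electronics → 4.75% → £28.48
Subtotal = £2323.85; tax = £109.03; total due = £2432.88

£2432.88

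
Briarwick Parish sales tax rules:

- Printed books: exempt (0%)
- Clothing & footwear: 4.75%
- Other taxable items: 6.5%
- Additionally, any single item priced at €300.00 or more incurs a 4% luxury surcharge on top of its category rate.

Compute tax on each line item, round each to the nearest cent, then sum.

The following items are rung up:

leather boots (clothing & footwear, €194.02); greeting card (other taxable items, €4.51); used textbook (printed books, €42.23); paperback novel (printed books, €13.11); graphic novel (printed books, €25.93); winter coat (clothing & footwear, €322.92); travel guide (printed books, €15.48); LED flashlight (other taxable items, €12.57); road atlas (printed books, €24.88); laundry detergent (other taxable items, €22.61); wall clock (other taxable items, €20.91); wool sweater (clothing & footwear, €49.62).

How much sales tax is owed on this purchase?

Leather boots €194.02: clothing & footwear → 4.75% → €9.22
Greeting card €4.51: other taxable items → 6.5% → €0.29
Used textbook €42.23: printed books → 0% → €0.00
Paperback novel €13.11: printed books → 0% → €0.00
Graphic novel €25.93: printed books → 0% → €0.00
Winter coat €322.92: clothing & footwear → 4.75% + 4% surcharge = 8.75% → €28.26
Travel guide €15.48: printed books → 0% → €0.00
LED flashlight €12.57: other taxable items → 6.5% → €0.82
Road atlas €24.88: printed books → 0% → €0.00
Laundry detergent €22.61: other taxable items → 6.5% → €1.47
Wall clock €20.91: other taxable items → 6.5% → €1.36
Wool sweater €49.62: clothing & footwear → 4.75% → €2.36
Total tax = €9.22 + €0.29 + €28.26 + €0.82 + €1.47 + €1.36 + €2.36 = €43.78

€43.78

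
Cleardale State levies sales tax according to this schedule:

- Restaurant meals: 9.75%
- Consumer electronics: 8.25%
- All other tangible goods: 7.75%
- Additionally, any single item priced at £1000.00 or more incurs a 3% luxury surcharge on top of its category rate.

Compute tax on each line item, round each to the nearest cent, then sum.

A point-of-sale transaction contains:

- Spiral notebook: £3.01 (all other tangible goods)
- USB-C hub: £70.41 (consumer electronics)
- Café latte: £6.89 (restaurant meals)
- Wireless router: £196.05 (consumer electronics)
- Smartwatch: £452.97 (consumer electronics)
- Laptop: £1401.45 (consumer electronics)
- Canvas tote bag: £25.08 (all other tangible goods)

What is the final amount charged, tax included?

Spiral notebook £3.01: all other tangible goods → 7.75% → £0.23
USB-C hub £70.41: consumer electronics → 8.25% → £5.81
Café latte £6.89: restaurant meals → 9.75% → £0.67
Wireless router £196.05: consumer electronics → 8.25% → £16.17
Smartwatch £452.97: consumer electronics → 8.25% → £37.37
Laptop £1401.45: consumer electronics → 8.25% + 3% surcharge = 11.25% → £157.66
Canvas tote bag £25.08: all other tangible goods → 7.75% → £1.94
Subtotal = £2155.86; tax = £219.85; total due = £2375.71

£2375.71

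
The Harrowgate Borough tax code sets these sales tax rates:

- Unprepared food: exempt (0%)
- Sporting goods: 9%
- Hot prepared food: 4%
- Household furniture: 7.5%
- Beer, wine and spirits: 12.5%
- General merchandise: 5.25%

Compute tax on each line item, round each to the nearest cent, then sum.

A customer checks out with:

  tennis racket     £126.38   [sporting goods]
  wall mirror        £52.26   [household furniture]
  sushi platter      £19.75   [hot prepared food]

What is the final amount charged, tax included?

Tennis racket £126.38: sporting goods → 9% → £11.37
Wall mirror £52.26: household furniture → 7.5% → £3.92
Sushi platter £19.75: hot prepared food → 4% → £0.79
Subtotal = £198.39; tax = £16.08; total due = £214.47

£214.47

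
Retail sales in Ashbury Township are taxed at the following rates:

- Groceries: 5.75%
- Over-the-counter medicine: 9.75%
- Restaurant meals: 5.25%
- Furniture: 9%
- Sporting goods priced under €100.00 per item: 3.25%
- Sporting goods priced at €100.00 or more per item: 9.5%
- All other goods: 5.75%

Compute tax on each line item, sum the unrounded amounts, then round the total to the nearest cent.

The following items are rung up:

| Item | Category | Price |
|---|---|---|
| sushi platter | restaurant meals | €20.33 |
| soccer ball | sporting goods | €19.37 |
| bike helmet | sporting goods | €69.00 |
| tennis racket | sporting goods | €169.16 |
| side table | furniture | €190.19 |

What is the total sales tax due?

€37.13

Sushi platter €20.33: restaurant meals → 5.25% → €1.067325
Soccer ball €19.37: sporting goods, under €100.00 → 3.25% → €0.629525
Bike helmet €69.00: sporting goods, under €100.00 → 3.25% → €2.2425
Tennis racket €169.16: sporting goods, €100.00 or more → 9.5% → €16.0702
Side table €190.19: furniture → 9% → €17.1171
Unrounded tax sum = €37.12665 → €37.13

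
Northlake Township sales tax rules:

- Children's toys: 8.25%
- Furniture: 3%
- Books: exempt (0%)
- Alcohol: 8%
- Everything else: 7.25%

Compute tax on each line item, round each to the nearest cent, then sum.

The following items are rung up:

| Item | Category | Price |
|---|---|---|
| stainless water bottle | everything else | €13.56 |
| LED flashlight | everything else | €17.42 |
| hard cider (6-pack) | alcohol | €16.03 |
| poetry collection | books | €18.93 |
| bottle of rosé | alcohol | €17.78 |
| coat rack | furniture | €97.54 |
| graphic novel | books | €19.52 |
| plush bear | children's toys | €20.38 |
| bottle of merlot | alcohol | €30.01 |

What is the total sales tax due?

Stainless water bottle €13.56: everything else → 7.25% → €0.98
LED flashlight €17.42: everything else → 7.25% → €1.26
Hard cider (6-pack) €16.03: alcohol → 8% → €1.28
Poetry collection €18.93: books → 0% → €0.00
Bottle of rosé €17.78: alcohol → 8% → €1.42
Coat rack €97.54: furniture → 3% → €2.93
Graphic novel €19.52: books → 0% → €0.00
Plush bear €20.38: children's toys → 8.25% → €1.68
Bottle of merlot €30.01: alcohol → 8% → €2.40
Total tax = €0.98 + €1.26 + €1.28 + €1.42 + €2.93 + €1.68 + €2.40 = €11.95

€11.95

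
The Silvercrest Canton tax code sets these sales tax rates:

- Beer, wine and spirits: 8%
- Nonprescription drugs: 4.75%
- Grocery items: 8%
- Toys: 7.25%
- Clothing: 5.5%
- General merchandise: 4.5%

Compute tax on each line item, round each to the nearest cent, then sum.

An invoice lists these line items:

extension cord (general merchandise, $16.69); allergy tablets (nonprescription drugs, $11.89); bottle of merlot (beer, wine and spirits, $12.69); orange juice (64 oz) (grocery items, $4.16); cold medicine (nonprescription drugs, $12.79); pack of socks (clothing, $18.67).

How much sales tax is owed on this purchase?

$4.30

Extension cord $16.69: general merchandise → 4.5% → $0.75
Allergy tablets $11.89: nonprescription drugs → 4.75% → $0.56
Bottle of merlot $12.69: beer, wine and spirits → 8% → $1.02
Orange juice (64 oz) $4.16: grocery items → 8% → $0.33
Cold medicine $12.79: nonprescription drugs → 4.75% → $0.61
Pack of socks $18.67: clothing → 5.5% → $1.03
Total tax = $0.75 + $0.56 + $1.02 + $0.33 + $0.61 + $1.03 = $4.30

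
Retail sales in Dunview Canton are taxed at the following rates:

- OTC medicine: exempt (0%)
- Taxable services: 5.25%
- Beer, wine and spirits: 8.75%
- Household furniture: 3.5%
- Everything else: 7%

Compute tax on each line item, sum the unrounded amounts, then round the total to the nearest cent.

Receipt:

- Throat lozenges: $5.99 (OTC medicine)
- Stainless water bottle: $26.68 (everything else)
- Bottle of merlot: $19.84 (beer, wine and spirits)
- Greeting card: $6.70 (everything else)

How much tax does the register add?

Throat lozenges $5.99: OTC medicine → 0% → $0.00
Stainless water bottle $26.68: everything else → 7% → $1.8676
Bottle of merlot $19.84: beer, wine and spirits → 8.75% → $1.736
Greeting card $6.70: everything else → 7% → $0.469
Unrounded tax sum = $4.0726 → $4.07

$4.07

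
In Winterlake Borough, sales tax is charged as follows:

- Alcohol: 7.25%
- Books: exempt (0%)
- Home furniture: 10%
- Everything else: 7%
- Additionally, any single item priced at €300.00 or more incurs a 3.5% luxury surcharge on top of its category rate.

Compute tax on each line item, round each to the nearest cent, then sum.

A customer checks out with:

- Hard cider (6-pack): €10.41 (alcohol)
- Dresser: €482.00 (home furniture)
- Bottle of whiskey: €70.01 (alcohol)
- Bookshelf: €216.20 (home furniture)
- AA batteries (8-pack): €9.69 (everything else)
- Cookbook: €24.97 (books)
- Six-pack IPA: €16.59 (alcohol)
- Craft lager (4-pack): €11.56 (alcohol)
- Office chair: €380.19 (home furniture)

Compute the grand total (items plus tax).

Hard cider (6-pack) €10.41: alcohol → 7.25% → €0.75
Dresser €482.00: home furniture → 10% + 3.5% surcharge = 13.5% → €65.07
Bottle of whiskey €70.01: alcohol → 7.25% → €5.08
Bookshelf €216.20: home furniture → 10% → €21.62
AA batteries (8-pack) €9.69: everything else → 7% → €0.68
Cookbook €24.97: books → 0% → €0.00
Six-pack IPA €16.59: alcohol → 7.25% → €1.20
Craft lager (4-pack) €11.56: alcohol → 7.25% → €0.84
Office chair €380.19: home furniture → 10% + 3.5% surcharge = 13.5% → €51.33
Subtotal = €1221.62; tax = €146.57; total due = €1368.19

€1368.19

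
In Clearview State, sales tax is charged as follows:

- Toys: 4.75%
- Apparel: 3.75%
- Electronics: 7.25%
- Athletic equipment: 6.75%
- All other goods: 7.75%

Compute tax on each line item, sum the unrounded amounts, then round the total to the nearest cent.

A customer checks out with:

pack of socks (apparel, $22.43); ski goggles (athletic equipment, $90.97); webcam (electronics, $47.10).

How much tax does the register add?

Pack of socks $22.43: apparel → 3.75% → $0.841125
Ski goggles $90.97: athletic equipment → 6.75% → $6.140475
Webcam $47.10: electronics → 7.25% → $3.41475
Unrounded tax sum = $10.39635 → $10.40

$10.40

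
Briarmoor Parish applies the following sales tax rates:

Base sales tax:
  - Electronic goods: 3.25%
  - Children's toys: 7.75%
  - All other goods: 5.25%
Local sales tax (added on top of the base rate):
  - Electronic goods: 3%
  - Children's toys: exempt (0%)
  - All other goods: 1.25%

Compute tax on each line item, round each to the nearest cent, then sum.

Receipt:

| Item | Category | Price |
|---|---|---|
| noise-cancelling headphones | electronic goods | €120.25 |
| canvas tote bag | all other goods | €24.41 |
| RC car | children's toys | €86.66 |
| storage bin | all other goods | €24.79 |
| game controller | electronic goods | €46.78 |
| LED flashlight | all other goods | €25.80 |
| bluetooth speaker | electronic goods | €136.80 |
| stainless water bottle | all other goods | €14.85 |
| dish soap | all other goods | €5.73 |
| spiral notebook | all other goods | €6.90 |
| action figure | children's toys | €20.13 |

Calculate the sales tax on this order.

€33.94

Noise-cancelling headphones €120.25: electronic goods → 3.25% + 3% local = 6.25% → €7.52
Canvas tote bag €24.41: all other goods → 5.25% + 1.25% local = 6.5% → €1.59
RC car €86.66: children's toys → 7.75% + 0% local = 7.75% → €6.72
Storage bin €24.79: all other goods → 5.25% + 1.25% local = 6.5% → €1.61
Game controller €46.78: electronic goods → 3.25% + 3% local = 6.25% → €2.92
LED flashlight €25.80: all other goods → 5.25% + 1.25% local = 6.5% → €1.68
Bluetooth speaker €136.80: electronic goods → 3.25% + 3% local = 6.25% → €8.55
Stainless water bottle €14.85: all other goods → 5.25% + 1.25% local = 6.5% → €0.97
Dish soap €5.73: all other goods → 5.25% + 1.25% local = 6.5% → €0.37
Spiral notebook €6.90: all other goods → 5.25% + 1.25% local = 6.5% → €0.45
Action figure €20.13: children's toys → 7.75% + 0% local = 7.75% → €1.56
Total tax = €7.52 + €1.59 + €6.72 + €1.61 + €2.92 + €1.68 + €8.55 + €0.97 + €0.37 + €0.45 + €1.56 = €33.94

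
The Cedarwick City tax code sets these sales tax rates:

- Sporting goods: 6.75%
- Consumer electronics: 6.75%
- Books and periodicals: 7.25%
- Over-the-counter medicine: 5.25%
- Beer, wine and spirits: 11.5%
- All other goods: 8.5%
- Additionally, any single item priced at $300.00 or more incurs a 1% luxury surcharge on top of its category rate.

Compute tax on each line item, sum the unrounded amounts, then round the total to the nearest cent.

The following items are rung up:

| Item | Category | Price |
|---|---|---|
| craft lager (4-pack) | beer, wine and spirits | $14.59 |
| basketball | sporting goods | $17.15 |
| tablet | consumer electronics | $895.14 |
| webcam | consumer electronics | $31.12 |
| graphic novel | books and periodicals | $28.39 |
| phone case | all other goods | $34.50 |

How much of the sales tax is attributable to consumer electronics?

Tablet $895.14: consumer electronics → 6.75% + 1% surcharge = 7.75% → $69.37335
Webcam $31.12: consumer electronics → 6.75% → $2.1006
Tax on consumer electronics: unrounded sum = $71.47395 → $71.47

$71.47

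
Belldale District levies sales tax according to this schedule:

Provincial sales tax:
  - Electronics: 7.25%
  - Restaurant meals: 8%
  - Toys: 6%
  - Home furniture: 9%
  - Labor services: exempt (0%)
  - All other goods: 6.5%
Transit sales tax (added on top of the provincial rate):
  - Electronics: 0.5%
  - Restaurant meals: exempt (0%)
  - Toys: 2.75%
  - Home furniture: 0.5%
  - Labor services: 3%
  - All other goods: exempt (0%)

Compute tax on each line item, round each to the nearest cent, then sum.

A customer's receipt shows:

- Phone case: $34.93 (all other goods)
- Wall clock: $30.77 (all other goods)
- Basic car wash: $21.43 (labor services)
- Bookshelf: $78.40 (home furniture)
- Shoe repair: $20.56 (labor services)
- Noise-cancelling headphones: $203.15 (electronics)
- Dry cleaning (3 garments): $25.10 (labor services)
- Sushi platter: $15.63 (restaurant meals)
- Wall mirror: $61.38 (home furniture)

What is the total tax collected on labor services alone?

$2.01

Basic car wash $21.43: labor services → 0% + 3% transit = 3% → $0.64
Shoe repair $20.56: labor services → 0% + 3% transit = 3% → $0.62
Dry cleaning (3 garments) $25.10: labor services → 0% + 3% transit = 3% → $0.75
Tax on labor services = $0.64 + $0.62 + $0.75 = $2.01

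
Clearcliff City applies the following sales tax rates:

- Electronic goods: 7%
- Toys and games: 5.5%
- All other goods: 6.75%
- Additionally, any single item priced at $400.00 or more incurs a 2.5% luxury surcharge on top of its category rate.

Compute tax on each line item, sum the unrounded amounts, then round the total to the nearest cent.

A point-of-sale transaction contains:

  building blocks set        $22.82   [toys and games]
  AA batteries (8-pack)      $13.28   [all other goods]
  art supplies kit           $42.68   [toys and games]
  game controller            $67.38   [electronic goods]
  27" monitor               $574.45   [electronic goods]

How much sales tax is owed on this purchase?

$63.79

Building blocks set $22.82: toys and games → 5.5% → $1.2551
AA batteries (8-pack) $13.28: all other goods → 6.75% → $0.8964
Art supplies kit $42.68: toys and games → 5.5% → $2.3474
Game controller $67.38: electronic goods → 7% → $4.7166
27" monitor $574.45: electronic goods → 7% + 2.5% surcharge = 9.5% → $54.57275
Unrounded tax sum = $63.78825 → $63.79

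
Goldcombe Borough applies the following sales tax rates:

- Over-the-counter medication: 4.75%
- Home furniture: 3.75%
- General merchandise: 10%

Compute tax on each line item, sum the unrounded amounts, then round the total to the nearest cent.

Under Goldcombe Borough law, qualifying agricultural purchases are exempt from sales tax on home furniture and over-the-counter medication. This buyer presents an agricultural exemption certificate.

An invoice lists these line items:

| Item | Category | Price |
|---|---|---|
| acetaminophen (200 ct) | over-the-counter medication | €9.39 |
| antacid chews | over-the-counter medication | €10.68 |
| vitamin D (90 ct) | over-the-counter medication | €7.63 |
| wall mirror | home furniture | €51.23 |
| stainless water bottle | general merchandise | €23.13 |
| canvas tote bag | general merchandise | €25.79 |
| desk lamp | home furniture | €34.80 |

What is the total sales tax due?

€4.89

Acetaminophen (200 ct) €9.39: over-the-counter medication, buyer-exempt → 0% → €0.00
Antacid chews €10.68: over-the-counter medication, buyer-exempt → 0% → €0.00
Vitamin D (90 ct) €7.63: over-the-counter medication, buyer-exempt → 0% → €0.00
Wall mirror €51.23: home furniture, buyer-exempt → 0% → €0.00
Stainless water bottle €23.13: general merchandise → 10% → €2.313
Canvas tote bag €25.79: general merchandise → 10% → €2.579
Desk lamp €34.80: home furniture, buyer-exempt → 0% → €0.00
Unrounded tax sum = €4.892 → €4.89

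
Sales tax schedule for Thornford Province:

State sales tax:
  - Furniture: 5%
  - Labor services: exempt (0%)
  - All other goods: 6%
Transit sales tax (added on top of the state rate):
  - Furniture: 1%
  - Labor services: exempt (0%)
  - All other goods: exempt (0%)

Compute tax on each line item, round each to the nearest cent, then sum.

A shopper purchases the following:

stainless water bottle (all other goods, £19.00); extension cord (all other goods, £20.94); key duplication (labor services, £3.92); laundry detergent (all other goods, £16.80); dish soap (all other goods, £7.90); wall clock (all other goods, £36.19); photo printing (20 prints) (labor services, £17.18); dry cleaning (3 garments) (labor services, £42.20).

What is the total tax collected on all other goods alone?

Stainless water bottle £19.00: all other goods → 6% + 0% transit = 6% → £1.14
Extension cord £20.94: all other goods → 6% + 0% transit = 6% → £1.26
Laundry detergent £16.80: all other goods → 6% + 0% transit = 6% → £1.01
Dish soap £7.90: all other goods → 6% + 0% transit = 6% → £0.47
Wall clock £36.19: all other goods → 6% + 0% transit = 6% → £2.17
Tax on all other goods = £1.14 + £1.26 + £1.01 + £0.47 + £2.17 = £6.05

£6.05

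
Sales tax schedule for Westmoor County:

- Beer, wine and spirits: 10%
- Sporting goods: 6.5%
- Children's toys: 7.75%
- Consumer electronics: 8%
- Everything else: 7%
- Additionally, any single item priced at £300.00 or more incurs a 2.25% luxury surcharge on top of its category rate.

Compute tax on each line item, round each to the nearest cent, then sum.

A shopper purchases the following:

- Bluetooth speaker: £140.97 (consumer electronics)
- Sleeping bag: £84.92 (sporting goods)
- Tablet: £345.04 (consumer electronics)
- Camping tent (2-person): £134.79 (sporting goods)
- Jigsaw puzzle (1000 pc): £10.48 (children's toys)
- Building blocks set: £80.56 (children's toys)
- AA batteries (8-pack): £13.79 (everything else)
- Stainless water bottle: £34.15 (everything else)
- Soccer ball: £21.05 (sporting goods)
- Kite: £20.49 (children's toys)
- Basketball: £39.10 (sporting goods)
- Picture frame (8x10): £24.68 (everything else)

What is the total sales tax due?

£78.57

Bluetooth speaker £140.97: consumer electronics → 8% → £11.28
Sleeping bag £84.92: sporting goods → 6.5% → £5.52
Tablet £345.04: consumer electronics → 8% + 2.25% surcharge = 10.25% → £35.37
Camping tent (2-person) £134.79: sporting goods → 6.5% → £8.76
Jigsaw puzzle (1000 pc) £10.48: children's toys → 7.75% → £0.81
Building blocks set £80.56: children's toys → 7.75% → £6.24
AA batteries (8-pack) £13.79: everything else → 7% → £0.97
Stainless water bottle £34.15: everything else → 7% → £2.39
Soccer ball £21.05: sporting goods → 6.5% → £1.37
Kite £20.49: children's toys → 7.75% → £1.59
Basketball £39.10: sporting goods → 6.5% → £2.54
Picture frame (8x10) £24.68: everything else → 7% → £1.73
Total tax = £11.28 + £5.52 + £35.37 + £8.76 + £0.81 + £6.24 + £0.97 + £2.39 + £1.37 + £1.59 + £2.54 + £1.73 = £78.57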